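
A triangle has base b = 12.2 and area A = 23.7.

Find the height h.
A = ½·b·h  ⇒  h = 2A/b = 2·23.7/12.2 = 47.4/12.2 ≈ 3.88525

h = 3.885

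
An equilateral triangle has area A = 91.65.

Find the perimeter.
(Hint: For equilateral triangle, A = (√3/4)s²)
A = (√3/4)s²  ⇒  s² = 4A/√3 = 4·91.65/√3 = 366.6/1.73205 ≈ 211.657
s ≈ √211.657 ≈ 14.5484
Perimeter = 3s ≈ 3·14.5484 ≈ 43.6453

Perimeter = 43.65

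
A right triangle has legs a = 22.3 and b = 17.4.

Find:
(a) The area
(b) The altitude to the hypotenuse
(a) The legs are perpendicular, so Area = ½·a·b = ½·22.3·17.4 = ½·388.02 = 194.01
(b) Hypotenuse c = √(a² + b²) = √(497.29 + 302.76) = √800.05 ≈ 28.2852
    Area = ½·c·h_c  ⇒  h_c = 2·Area/c = 388.02/28.2852 ≈ 13.7181

Area = 194.01, h_c = 13.72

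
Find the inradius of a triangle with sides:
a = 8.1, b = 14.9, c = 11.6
r = Area/s where s is the semi-perimeter.
s = (8.1 + 14.9 + 11.6)/2 = 34.6/2 = 17.3
Area = √(s(s−a)(s−b)(s−c)) = √(17.3·9.2·2.4·5.7) ≈ √2177.31 ≈ 46.6616
r ≈ 46.6616/17.3 ≈ 2.6972

r = 2.697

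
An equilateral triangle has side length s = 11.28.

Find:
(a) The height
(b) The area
(a) The height splits the triangle into two 30-60-90 halves: h = s·√3/2 = 11.28·1.73205/2 ≈ 19.5375/2 ≈ 9.76877
(b) Area = (√3/4)·s² = (√3/4)·11.28² = (√3/4)·127.2384 ≈ 0.433013·127.2384 ≈ 55.0958

Height = 9.769, Area = 55.1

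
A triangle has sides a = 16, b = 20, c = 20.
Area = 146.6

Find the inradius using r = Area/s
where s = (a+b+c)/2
s = (16 + 20 + 20)/2 = 56/2 = 28
r = Area/s = 146.6/28 ≈ 5.23571

r = 5.236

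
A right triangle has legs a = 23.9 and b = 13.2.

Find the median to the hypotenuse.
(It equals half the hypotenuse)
Hypotenuse c = √(a² + b²) = √(571.21 + 174.24) = √745.45 ≈ 27.3029
Median to hypotenuse = c/2 ≈ 27.3029/2 ≈ 13.6515

Median = 13.65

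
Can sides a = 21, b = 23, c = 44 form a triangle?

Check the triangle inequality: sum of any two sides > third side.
a + b vs c: 21 + 23 = 44 ≤ 44  ✗
a + c vs b: 21 + 44 = 65 > 23  ✓
b + c vs a: 23 + 44 = 67 > 21  ✓

No: 21 + 23 = 44 is not > 44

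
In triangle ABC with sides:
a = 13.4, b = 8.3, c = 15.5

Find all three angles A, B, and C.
Law of cosines for each angle (a² = 179.56, b² = 68.89, c² = 240.25):
cos(A) = (b² + c² − a²)/(2bc) = (68.89 + 240.25 − 179.56)/(2·8.3·15.5) = 129.58/257.3 ≈ 0.503614  ⇒  A ≈ 59.7606°
cos(B) = (a² + c² − b²)/(2ac) = (179.56 + 240.25 − 68.89)/(2·13.4·15.5) = 350.92/415.4 ≈ 0.844776  ⇒  B ≈ 32.352°
cos(C) = (a² + b² − c²)/(2ab) = (179.56 + 68.89 − 240.25)/(2·13.4·8.3) = 8.2/222.44 ≈ 0.0368639  ⇒  C ≈ 87.8874°
Check: A + B + C ≈ 180°

A = 59.76°, B = 32.35°, C = 87.89°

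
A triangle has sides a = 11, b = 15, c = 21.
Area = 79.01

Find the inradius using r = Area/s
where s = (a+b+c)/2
s = (11 + 15 + 21)/2 = 47/2 = 23.5
r = Area/s = 79.01/23.5 ≈ 3.36213

r = 3.362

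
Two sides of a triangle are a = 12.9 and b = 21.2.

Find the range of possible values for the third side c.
Triangle inequality: |a − b| < c < a + b
|a − b| = |12.9 − 21.2| = 8.3
a + b = 12.9 + 21.2 = 34.1

8.3 < c < 34.1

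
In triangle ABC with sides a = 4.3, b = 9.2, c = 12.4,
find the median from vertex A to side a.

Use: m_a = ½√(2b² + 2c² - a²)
m_a = ½√(2·9.2² + 2·12.4² − 4.3²) = ½√(2·84.64 + 2·153.76 − 18.49) = ½√(169.28 + 307.52 − 18.49) = ½√458.31
√458.31 ≈ 21.4082, so m_a ≈ 10.7041

m_a = 10.7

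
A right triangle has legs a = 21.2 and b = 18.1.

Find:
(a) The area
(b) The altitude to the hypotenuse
(a) The legs are perpendicular, so Area = ½·a·b = ½·21.2·18.1 = ½·383.72 = 191.86
(b) Hypotenuse c = √(a² + b²) = √(449.44 + 327.61) = √777.05 ≈ 27.8756
    Area = ½·c·h_c  ⇒  h_c = 2·Area/c = 383.72/27.8756 ≈ 13.7654

Area = 191.86, h_c = 13.77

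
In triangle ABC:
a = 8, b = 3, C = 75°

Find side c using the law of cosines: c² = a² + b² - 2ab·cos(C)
c² = 8² + 3² − 2·8·3·cos(75°)
cos(75°) ≈ 0.258819
c² ≈ 64 + 9 − 48·(0.258819) ≈ 73 − 12.4233 ≈ 60.5767
c ≈ √60.5767 ≈ 7.7831

c = 7.783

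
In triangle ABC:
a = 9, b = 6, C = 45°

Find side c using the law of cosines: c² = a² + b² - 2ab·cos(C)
c² = 9² + 6² − 2·9·6·cos(45°)
cos(45°) ≈ 0.707107
c² ≈ 81 + 36 − 108·(0.707107) ≈ 117 − 76.3675 ≈ 40.6325
c ≈ √40.6325 ≈ 6.37436

c = 6.374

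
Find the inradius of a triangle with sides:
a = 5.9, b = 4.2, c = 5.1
r = Area/s where s is the semi-perimeter.
s = (5.9 + 4.2 + 5.1)/2 = 15.2/2 = 7.6
Area = √(s(s−a)(s−b)(s−c)) = √(7.6·1.7·3.4·2.5) ≈ √109.82 ≈ 10.4795
r ≈ 10.4795/7.6 ≈ 1.37888

r = 1.379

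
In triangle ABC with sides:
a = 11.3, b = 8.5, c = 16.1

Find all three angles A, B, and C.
Law of cosines for each angle (a² = 127.69, b² = 72.25, c² = 259.21):
cos(A) = (b² + c² − a²)/(2bc) = (72.25 + 259.21 − 127.69)/(2·8.5·16.1) = 203.77/273.7 ≈ 0.744501  ⇒  A ≈ 41.8837°
cos(B) = (a² + c² − b²)/(2ac) = (127.69 + 259.21 − 72.25)/(2·11.3·16.1) = 314.65/363.86 ≈ 0.864756  ⇒  B ≈ 30.1452°
cos(C) = (a² + b² − c²)/(2ab) = (127.69 + 72.25 − 259.21)/(2·11.3·8.5) = -59.27/192.1 ≈ -0.308537  ⇒  C ≈ 107.971°
Check: A + B + C ≈ 180°

A = 41.88°, B = 30.15°, C = 108°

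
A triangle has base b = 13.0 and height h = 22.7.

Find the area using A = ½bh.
A = ½·b·h = ½·13.0·22.7 = ½·295.1 = 147.55

Area = 147.55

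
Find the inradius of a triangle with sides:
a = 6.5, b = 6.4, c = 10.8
r = Area/s where s is the semi-perimeter.
s = (6.5 + 6.4 + 10.8)/2 = 23.7/2 = 11.85
Area = √(s(s−a)(s−b)(s−c)) = √(11.85·5.35·5.45·1.05) ≈ √362.792 ≈ 19.0471
r ≈ 19.0471/11.85 ≈ 1.60735

r = 1.607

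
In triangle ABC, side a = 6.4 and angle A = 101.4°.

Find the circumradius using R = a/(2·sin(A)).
R = a/(2·sin(A)) = 6.4/(2·sin(101.4°))
sin(101.4°) ≈ 0.980271
R ≈ 6.4/(2·0.980271) = 6.4/1.96054 ≈ 3.2644

R = 3.264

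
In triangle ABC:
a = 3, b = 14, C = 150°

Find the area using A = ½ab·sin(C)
A = ½·a·b·sin(C) = ½·3·14·sin(150°)
sin(150°) ≈ 0.5
A ≈ ½·42·0.5 = 21·0.5 ≈ 10.5

Area = 10.5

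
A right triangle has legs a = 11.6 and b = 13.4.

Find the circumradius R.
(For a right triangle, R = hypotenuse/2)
Hypotenuse c = √(a² + b²) = √(134.56 + 179.56) = √314.12 ≈ 17.7234
R = c/2 ≈ 17.7234/2 ≈ 8.86172

R = 8.862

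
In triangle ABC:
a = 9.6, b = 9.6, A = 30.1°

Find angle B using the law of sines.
a/sin(A) = b/sin(B)  ⇒  sin(B) = b·sin(A)/a = 9.6·sin(30.1°)/9.6
sin(30.1°) ≈ 0.501511
sin(B) ≈ 9.6·0.501511/9.6 ≈ 4.8145/9.6 ≈ 0.501511
B = arcsin(0.501511) ≈ 30.1°
(Since b ≤ a we need B ≤ A, so the obtuse alternative 180° − 30.1° ≈ 149.9° is rejected.)

B = 30.1°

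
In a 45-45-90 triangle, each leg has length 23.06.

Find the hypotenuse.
In a 45-45-90 triangle the sides are in ratio 1 : 1 : √2, so hypotenuse = leg·√2.
Hypotenuse = 23.06·√2 ≈ 23.06·1.41421 ≈ 32.6118

Hypotenuse = 23.06√2 = 32.61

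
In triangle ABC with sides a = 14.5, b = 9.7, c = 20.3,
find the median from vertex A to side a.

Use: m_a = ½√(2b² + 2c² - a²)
m_a = ½√(2·9.7² + 2·20.3² − 14.5²) = ½√(2·94.09 + 2·412.09 − 210.25) = ½√(188.18 + 824.18 − 210.25) = ½√802.11
√802.11 ≈ 28.3215, so m_a ≈ 14.1608

m_a = 14.16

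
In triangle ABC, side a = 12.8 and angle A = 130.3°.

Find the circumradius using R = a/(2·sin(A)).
R = a/(2·sin(A)) = 12.8/(2·sin(130.3°))
sin(130.3°) ≈ 0.762668
R ≈ 12.8/(2·0.762668) = 12.8/1.52534 ≈ 8.39159

R = 8.392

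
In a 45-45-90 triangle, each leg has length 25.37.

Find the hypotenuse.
In a 45-45-90 triangle the sides are in ratio 1 : 1 : √2, so hypotenuse = leg·√2.
Hypotenuse = 25.37·√2 ≈ 25.37·1.41421 ≈ 35.8786

Hypotenuse = 25.37√2 = 35.88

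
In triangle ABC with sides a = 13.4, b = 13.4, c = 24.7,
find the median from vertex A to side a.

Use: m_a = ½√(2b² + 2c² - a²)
m_a = ½√(2·13.4² + 2·24.7² − 13.4²) = ½√(2·179.56 + 2·610.09 − 179.56) = ½√(359.12 + 1220.18 − 179.56) = ½√1399.74
√1399.74 ≈ 37.4131, so m_a ≈ 18.7065

m_a = 18.71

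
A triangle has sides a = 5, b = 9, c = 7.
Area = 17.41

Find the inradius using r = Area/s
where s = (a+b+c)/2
s = (5 + 9 + 7)/2 = 21/2 = 10.5
r = Area/s = 17.41/10.5 ≈ 1.6581

r = 1.658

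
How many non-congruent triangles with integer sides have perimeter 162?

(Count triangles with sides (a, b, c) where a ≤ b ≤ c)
Let a ≤ b ≤ c with a + b + c = 162. The only binding inequality is a + b > c, i.e. 162 − c > c, so c < 162/2; and c ≥ 162/3 since c is the largest side.
So 54 ≤ c ≤ 80. For each c, b runs from ⌈(162 − c)/2⌉ up to c (then a = 162 − b − c satisfies 1 ≤ a ≤ b automatically), giving c − ⌈(162 − c)/2⌉ + 1 choices.
Summing over c: 1 + 2 + 4 + 5 + … + 38 + 40  (27 terms, c = 54, …, 80) = 547
Check (closed form: nearest integer to p²/48 for even p, (p+3)²/48 for odd p): 162²/48 = 26244/48 ≈ 546.75 → 547

547 triangles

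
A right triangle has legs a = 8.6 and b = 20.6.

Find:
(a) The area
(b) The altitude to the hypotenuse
(a) The legs are perpendicular, so Area = ½·a·b = ½·8.6·20.6 = ½·177.16 = 88.58
(b) Hypotenuse c = √(a² + b²) = √(73.96 + 424.36) = √498.32 ≈ 22.3231
    Area = ½·c·h_c  ⇒  h_c = 2·Area/c = 177.16/22.3231 ≈ 7.93618

Area = 88.58, h_c = 7.936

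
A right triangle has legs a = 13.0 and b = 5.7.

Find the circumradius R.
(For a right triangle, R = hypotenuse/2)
Hypotenuse c = √(a² + b²) = √(169 + 32.49) = √201.49 ≈ 14.1947
R = c/2 ≈ 14.1947/2 ≈ 7.09736

R = 7.097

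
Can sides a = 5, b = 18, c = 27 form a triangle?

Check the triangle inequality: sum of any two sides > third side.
a + b vs c: 5 + 18 = 23 ≤ 27  ✗
a + c vs b: 5 + 27 = 32 > 18  ✓
b + c vs a: 18 + 27 = 45 > 5  ✓

No: 5 + 18 = 23 is not > 27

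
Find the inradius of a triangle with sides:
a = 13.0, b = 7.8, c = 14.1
r = Area/s where s is the semi-perimeter.
s = (13.0 + 7.8 + 14.1)/2 = 34.9/2 = 17.45
Area = √(s(s−a)(s−b)(s−c)) = √(17.45·4.45·9.65·3.35) ≈ √2510.31 ≈ 50.103
r ≈ 50.103/17.45 ≈ 2.87123

r = 2.871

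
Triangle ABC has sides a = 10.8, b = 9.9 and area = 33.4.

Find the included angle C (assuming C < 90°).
Area = ½·a·b·sin(C)  ⇒  sin(C) = 2·Area/(a·b) = 2·33.4/(10.8·9.9) = 66.8/106.92 ≈ 0.624766
C = arcsin(0.624766) ≈ 38.665° (taking the acute solution since C < 90°)

C = 38.67°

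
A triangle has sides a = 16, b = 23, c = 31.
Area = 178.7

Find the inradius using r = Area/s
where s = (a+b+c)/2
s = (16 + 23 + 31)/2 = 70/2 = 35
r = Area/s = 178.7/35 ≈ 5.10571

r = 5.106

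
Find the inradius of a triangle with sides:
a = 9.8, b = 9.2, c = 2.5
r = Area/s where s is the semi-perimeter.
s = (9.8 + 9.2 + 2.5)/2 = 21.5/2 = 10.75
Area = √(s(s−a)(s−b)(s−c)) = √(10.75·0.95·1.55·8.25) ≈ √130.592 ≈ 11.4277
r ≈ 11.4277/10.75 ≈ 1.06304

r = 1.063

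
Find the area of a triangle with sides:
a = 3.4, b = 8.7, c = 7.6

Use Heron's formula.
s = (3.4 + 8.7 + 7.6)/2 = 19.7/2 = 9.85
s − a = 6.45, s − b = 1.15, s − c = 2.25
s(s−a)(s−b)(s−c) = 9.85·6.45·1.15·2.25 ≈ 164.39
Area = √164.39 ≈ 12.8215

Area = 12.82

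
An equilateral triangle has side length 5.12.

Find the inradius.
r = Area/s with s the semi-perimeter.
Area = (√3/4)·5.12² = (√3/4)·26.2144 ≈ 0.433013·26.2144 ≈ 11.3512
s = 3·5.12/2 = 7.68
r ≈ 11.3512/7.68 ≈ 1.47802
(Equivalently r = side/(2√3) = 5.12/3.4641 ≈ 1.47802.)

r = 1.478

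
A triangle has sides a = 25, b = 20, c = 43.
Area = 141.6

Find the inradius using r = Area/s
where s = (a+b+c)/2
s = (25 + 20 + 43)/2 = 88/2 = 44
r = Area/s = 141.6/44 ≈ 3.21818

r = 3.218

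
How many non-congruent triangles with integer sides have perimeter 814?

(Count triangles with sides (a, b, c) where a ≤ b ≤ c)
Let a ≤ b ≤ c with a + b + c = 814. The only binding inequality is a + b > c, i.e. 814 − c > c, so c < 814/2; and c ≥ 814/3 since c is the largest side.
So 272 ≤ c ≤ 406. For each c, b runs from ⌈(814 − c)/2⌉ up to c (then a = 814 − b − c satisfies 1 ≤ a ≤ b automatically), giving c − ⌈(814 − c)/2⌉ + 1 choices.
Summing over c: 2 + 3 + 5 + 6 + … + 201 + 203  (135 terms, c = 272, …, 406) = 13804
Check (closed form: nearest integer to p²/48 for even p, (p+3)²/48 for odd p): 814²/48 = 662596/48 ≈ 13804.08 → 13804

13804 triangles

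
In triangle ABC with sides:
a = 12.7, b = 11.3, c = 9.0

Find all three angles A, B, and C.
Law of cosines for each angle (a² = 161.29, b² = 127.69, c² = 81):
cos(A) = (b² + c² − a²)/(2bc) = (127.69 + 81 − 161.29)/(2·11.3·9.0) = 47.4/203.4 ≈ 0.233038  ⇒  A ≈ 76.524°
cos(B) = (a² + c² − b²)/(2ac) = (161.29 + 81 − 127.69)/(2·12.7·9.0) = 114.6/228.6 ≈ 0.501312  ⇒  B ≈ 59.9131°
cos(C) = (a² + b² − c²)/(2ab) = (161.29 + 127.69 − 81)/(2·12.7·11.3) = 207.98/287.02 ≈ 0.724618  ⇒  C ≈ 43.5629°
Check: A + B + C ≈ 180°

A = 76.52°, B = 59.91°, C = 43.56°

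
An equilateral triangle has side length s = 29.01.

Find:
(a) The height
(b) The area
(a) The height splits the triangle into two 30-60-90 halves: h = s·√3/2 = 29.01·1.73205/2 ≈ 50.2468/2 ≈ 25.1234
(b) Area = (√3/4)·s² = (√3/4)·29.01² = (√3/4)·841.5801 ≈ 0.433013·841.5801 ≈ 364.415

Height = 25.12, Area = 364.4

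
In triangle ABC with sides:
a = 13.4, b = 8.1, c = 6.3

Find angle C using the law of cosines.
c² = a² + b² − 2ab·cos(C)  ⇒  cos(C) = (a² + b² − c²)/(2ab)
cos(C) = (13.4² + 8.1² − 6.3²)/(2·13.4·8.1) = (179.56 + 65.61 − 39.69)/217.08 = 205.48/217.08 ≈ 0.946563
C = arccos(0.946563) ≈ 18.8152°

C = 18.82°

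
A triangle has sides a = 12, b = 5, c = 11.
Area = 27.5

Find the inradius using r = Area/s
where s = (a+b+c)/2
s = (12 + 5 + 11)/2 = 28/2 = 14
r = Area/s = 27.5/14 ≈ 1.96429

r = 1.964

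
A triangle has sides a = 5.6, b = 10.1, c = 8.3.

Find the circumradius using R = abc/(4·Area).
First find the area with Heron's formula.
s = (5.6 + 10.1 + 8.3)/2 = 12
Area = √(s(s−a)(s−b)(s−c)) = √(12·6.4·1.9·3.7) ≈ √539.904 ≈ 23.2358
abc = 5.6·10.1·8.3 = 469.448
R = abc/(4·Area) ≈ 469.448/(4·23.2358) = 469.448/92.9433 ≈ 5.05091

R = 5.051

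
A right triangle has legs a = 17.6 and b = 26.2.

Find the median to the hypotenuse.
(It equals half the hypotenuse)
Hypotenuse c = √(a² + b²) = √(309.76 + 686.44) = √996.2 ≈ 31.5626
Median to hypotenuse = c/2 ≈ 31.5626/2 ≈ 15.7813

Median = 15.78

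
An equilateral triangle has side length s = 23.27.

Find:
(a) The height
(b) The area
(a) The height splits the triangle into two 30-60-90 halves: h = s·√3/2 = 23.27·1.73205/2 ≈ 40.3048/2 ≈ 20.1524
(b) Area = (√3/4)·s² = (√3/4)·23.27² = (√3/4)·541.4929 ≈ 0.433013·541.4929 ≈ 234.473

Height = 20.15, Area = 234.5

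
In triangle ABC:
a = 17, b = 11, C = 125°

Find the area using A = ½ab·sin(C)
A = ½·a·b·sin(C) = ½·17·11·sin(125°)
sin(125°) ≈ 0.819152
A ≈ ½·187·0.819152 = 93.5·0.819152 ≈ 76.5907

Area = 76.59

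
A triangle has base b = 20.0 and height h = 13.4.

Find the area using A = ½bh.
A = ½·b·h = ½·20.0·13.4 = ½·268 = 134

Area = 134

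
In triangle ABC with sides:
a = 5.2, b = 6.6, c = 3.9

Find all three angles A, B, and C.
Law of cosines for each angle (a² = 27.04, b² = 43.56, c² = 15.21):
cos(A) = (b² + c² − a²)/(2bc) = (43.56 + 15.21 − 27.04)/(2·6.6·3.9) = 31.73/51.48 ≈ 0.616356  ⇒  A ≈ 51.9495°
cos(B) = (a² + c² − b²)/(2ac) = (27.04 + 15.21 − 43.56)/(2·5.2·3.9) = -1.31/40.56 ≈ -0.0322978  ⇒  B ≈ 91.8509°
cos(C) = (a² + b² − c²)/(2ab) = (27.04 + 43.56 − 15.21)/(2·5.2·6.6) = 55.39/68.64 ≈ 0.806964  ⇒  C ≈ 36.1997°
Check: A + B + C ≈ 180°

A = 51.95°, B = 91.85°, C = 36.2°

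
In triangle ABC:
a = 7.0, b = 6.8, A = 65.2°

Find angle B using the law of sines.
a/sin(A) = b/sin(B)  ⇒  sin(B) = b·sin(A)/a = 6.8·sin(65.2°)/7.0
sin(65.2°) ≈ 0.907777
sin(B) ≈ 6.8·0.907777/7.0 ≈ 6.17289/7.0 ≈ 0.881841
B = arcsin(0.881841) ≈ 61.8652°
(Since b ≤ a we need B ≤ A, so the obtuse alternative 180° − 61.8652° ≈ 118.135° is rejected.)

B = 61.87°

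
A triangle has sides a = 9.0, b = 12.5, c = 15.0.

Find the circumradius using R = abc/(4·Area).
First find the area with Heron's formula.
s = (9.0 + 12.5 + 15.0)/2 = 18.25
Area = √(s(s−a)(s−b)(s−c)) = √(18.25·9.25·5.75·3.25) ≈ √3154.68 ≈ 56.1666
abc = 9.0·12.5·15.0 = 1687.5
R = abc/(4·Area) ≈ 1687.5/(4·56.1666) = 1687.5/224.666 ≈ 7.51114

R = 7.511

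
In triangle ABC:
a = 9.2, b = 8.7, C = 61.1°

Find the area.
Two sides and the included angle (SAS): A = ½·a·b·sin(C) = ½·9.2·8.7·sin(61.1°)
sin(61.1°) ≈ 0.875465
A ≈ ½·80.04·0.875465 = 40.02·0.875465 ≈ 35.0361

Area = 35.04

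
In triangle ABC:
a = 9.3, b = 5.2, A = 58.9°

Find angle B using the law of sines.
a/sin(A) = b/sin(B)  ⇒  sin(B) = b·sin(A)/a = 5.2·sin(58.9°)/9.3
sin(58.9°) ≈ 0.856267
sin(B) ≈ 5.2·0.856267/9.3 ≈ 4.45259/9.3 ≈ 0.478773
B = arcsin(0.478773) ≈ 28.6053°
(Since b ≤ a we need B ≤ A, so the obtuse alternative 180° − 28.6053° ≈ 151.395° is rejected.)

B = 28.61°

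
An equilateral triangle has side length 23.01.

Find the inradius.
r = Area/s with s the semi-perimeter.
Area = (√3/4)·23.01² = (√3/4)·529.4601 ≈ 0.433013·529.4601 ≈ 229.263
s = 3·23.01/2 = 34.515
r ≈ 229.263/34.515 ≈ 6.64241
(Equivalently r = side/(2√3) = 23.01/3.4641 ≈ 6.64241.)

r = 6.642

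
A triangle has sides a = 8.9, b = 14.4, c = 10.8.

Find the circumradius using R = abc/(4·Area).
First find the area with Heron's formula.
s = (8.9 + 14.4 + 10.8)/2 = 17.05
Area = √(s(s−a)(s−b)(s−c)) = √(17.05·8.15·2.65·6.25) ≈ √2301.48 ≈ 47.9738
abc = 8.9·14.4·10.8 = 1384.128
R = abc/(4·Area) ≈ 1384.128/(4·47.9738) = 1384.128/191.895 ≈ 7.21294

R = 7.213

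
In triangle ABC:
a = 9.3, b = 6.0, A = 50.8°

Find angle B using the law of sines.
a/sin(A) = b/sin(B)  ⇒  sin(B) = b·sin(A)/a = 6.0·sin(50.8°)/9.3
sin(50.8°) ≈ 0.774944
sin(B) ≈ 6.0·0.774944/9.3 ≈ 4.64967/9.3 ≈ 0.499964
B = arcsin(0.499964) ≈ 29.9976°
(Since b ≤ a we need B ≤ A, so the obtuse alternative 180° − 29.9976° ≈ 150.002° is rejected.)

B = 30°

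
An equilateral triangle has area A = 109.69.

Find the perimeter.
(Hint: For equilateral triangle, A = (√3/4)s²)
A = (√3/4)s²  ⇒  s² = 4A/√3 = 4·109.69/√3 = 438.76/1.73205 ≈ 253.318
s ≈ √253.318 ≈ 15.916
Perimeter = 3s ≈ 3·15.916 ≈ 47.7479

Perimeter = 47.75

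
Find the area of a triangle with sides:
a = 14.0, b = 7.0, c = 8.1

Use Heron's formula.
s = (14.0 + 7.0 + 8.1)/2 = 29.1/2 = 14.55
s − a = 0.55, s − b = 7.55, s − c = 6.45
s(s−a)(s−b)(s−c) = 14.55·0.55·7.55·6.45 ≈ 389.702
Area = √389.702 ≈ 19.7409

Area = 19.74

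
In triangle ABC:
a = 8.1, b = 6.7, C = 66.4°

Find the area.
Two sides and the included angle (SAS): A = ½·a·b·sin(C) = ½·8.1·6.7·sin(66.4°)
sin(66.4°) ≈ 0.916363
A ≈ ½·54.27·0.916363 = 27.135·0.916363 ≈ 24.8655

Area = 24.87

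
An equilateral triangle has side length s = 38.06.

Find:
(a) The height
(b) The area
(a) The height splits the triangle into two 30-60-90 halves: h = s·√3/2 = 38.06·1.73205/2 ≈ 65.9219/2 ≈ 32.9609
(b) Area = (√3/4)·s² = (√3/4)·38.06² = (√3/4)·1448.5636 ≈ 0.433013·1448.5636 ≈ 627.246

Height = 32.96, Area = 627.2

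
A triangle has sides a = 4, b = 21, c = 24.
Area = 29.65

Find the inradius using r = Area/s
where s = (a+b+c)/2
s = (4 + 21 + 24)/2 = 49/2 = 24.5
r = Area/s = 29.65/24.5 ≈ 1.2102

r = 1.21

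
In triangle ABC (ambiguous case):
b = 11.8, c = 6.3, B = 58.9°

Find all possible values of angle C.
b/sin(B) = c/sin(C)  ⇒  sin(C) = c·sin(B)/b = 6.3·sin(58.9°)/11.8
sin(58.9°) ≈ 0.856267
sin(C) ≈ 6.3·0.856267/11.8 ≈ 5.39448/11.8 ≈ 0.45716
Candidate 1: C₁ = arcsin(0.45716) ≈ 27.204°  →  A = 180° − 58.9° − 27.204° ≈ 93.896° > 0, valid
Candidate 2: C₂ = 180° − C₁ ≈ 152.796°  →  A = 180° − 58.9° − 152.796° ≈ -31.696° ≤ 0, not a valid triangle

C = 27.2° (one solution)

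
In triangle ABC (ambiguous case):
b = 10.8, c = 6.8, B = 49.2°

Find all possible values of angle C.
b/sin(B) = c/sin(C)  ⇒  sin(C) = c·sin(B)/b = 6.8·sin(49.2°)/10.8
sin(49.2°) ≈ 0.756995
sin(C) ≈ 6.8·0.756995/10.8 ≈ 5.14757/10.8 ≈ 0.476627
Candidate 1: C₁ = arcsin(0.476627) ≈ 28.4653°  →  A = 180° − 49.2° − 28.4653° ≈ 102.335° > 0, valid
Candidate 2: C₂ = 180° − C₁ ≈ 151.535°  →  A = 180° − 49.2° − 151.535° ≈ -20.7347° ≤ 0, not a valid triangle

C = 28.47° (one solution)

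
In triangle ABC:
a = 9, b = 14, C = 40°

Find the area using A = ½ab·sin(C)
A = ½·a·b·sin(C) = ½·9·14·sin(40°)
sin(40°) ≈ 0.642788
A ≈ ½·126·0.642788 = 63·0.642788 ≈ 40.4956

Area = 40.5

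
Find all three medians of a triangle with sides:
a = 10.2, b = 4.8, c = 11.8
Median formula: m_a = ½√(2b² + 2c² − a²) (and cyclically). a² = 104.04, b² = 23.04, c² = 139.24.
m_a = ½√(2·23.04 + 2·139.24 − 104.04) = ½√220.52 ≈ ½·14.8499 ≈ 7.42496
m_b = ½√(2·104.04 + 2·139.24 − 23.04) = ½√463.52 ≈ ½·21.5295 ≈ 10.7648
m_c = ½√(2·104.04 + 2·23.04 − 139.24) = ½√114.92 ≈ ½·10.7201 ≈ 5.36004

m_a = 7.425, m_b = 10.76, m_c = 5.36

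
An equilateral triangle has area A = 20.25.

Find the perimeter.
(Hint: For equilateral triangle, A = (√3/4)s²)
A = (√3/4)s²  ⇒  s² = 4A/√3 = 4·20.25/√3 = 81/1.73205 ≈ 46.7654
s ≈ √46.7654 ≈ 6.83852
Perimeter = 3s ≈ 3·6.83852 ≈ 20.5156

Perimeter = 20.52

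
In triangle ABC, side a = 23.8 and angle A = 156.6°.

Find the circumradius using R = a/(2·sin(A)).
R = a/(2·sin(A)) = 23.8/(2·sin(156.6°))
sin(156.6°) ≈ 0.397148
R ≈ 23.8/(2·0.397148) = 23.8/0.794296 ≈ 29.9636

R = 29.96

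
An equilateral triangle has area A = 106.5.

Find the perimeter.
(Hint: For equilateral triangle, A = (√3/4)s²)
A = (√3/4)s²  ⇒  s² = 4A/√3 = 4·106.5/√3 = 426/1.73205 ≈ 245.951
s ≈ √245.951 ≈ 15.6828
Perimeter = 3s ≈ 3·15.6828 ≈ 47.0485

Perimeter = 47.05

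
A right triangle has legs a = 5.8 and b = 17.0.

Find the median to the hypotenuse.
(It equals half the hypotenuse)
Hypotenuse c = √(a² + b²) = √(33.64 + 289) = √322.64 ≈ 17.9622
Median to hypotenuse = c/2 ≈ 17.9622/2 ≈ 8.98109

Median = 8.981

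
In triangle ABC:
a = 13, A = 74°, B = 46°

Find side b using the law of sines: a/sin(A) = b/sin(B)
a/sin(A) = b/sin(B)  ⇒  b = a·sin(B)/sin(A) = 13·sin(46°)/sin(74°)
sin(46°) ≈ 0.71934, sin(74°) ≈ 0.961262
b ≈ 13·0.71934/0.961262 ≈ 9.35142/0.961262 ≈ 9.72827

b = 9.728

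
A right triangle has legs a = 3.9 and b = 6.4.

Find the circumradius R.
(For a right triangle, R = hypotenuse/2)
Hypotenuse c = √(a² + b²) = √(15.21 + 40.96) = √56.17 ≈ 7.49466
R = c/2 ≈ 7.49466/2 ≈ 3.74733

R = 3.747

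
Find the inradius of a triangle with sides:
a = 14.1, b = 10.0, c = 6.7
r = Area/s where s is the semi-perimeter.
s = (14.1 + 10.0 + 6.7)/2 = 30.8/2 = 15.4
Area = √(s(s−a)(s−b)(s−c)) = √(15.4·1.3·5.4·8.7) ≈ √940.54 ≈ 30.6682
r ≈ 30.6682/15.4 ≈ 1.99144

r = 1.991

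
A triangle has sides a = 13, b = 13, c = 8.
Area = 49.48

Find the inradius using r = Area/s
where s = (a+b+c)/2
s = (13 + 13 + 8)/2 = 34/2 = 17
r = Area/s = 49.48/17 ≈ 2.91059

r = 2.911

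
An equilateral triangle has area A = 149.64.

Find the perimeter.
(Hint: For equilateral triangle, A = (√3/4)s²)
A = (√3/4)s²  ⇒  s² = 4A/√3 = 4·149.64/√3 = 598.56/1.73205 ≈ 345.579
s ≈ √345.579 ≈ 18.5897
Perimeter = 3s ≈ 3·18.5897 ≈ 55.7692

Perimeter = 55.77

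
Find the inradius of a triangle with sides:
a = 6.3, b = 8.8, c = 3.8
r = Area/s where s is the semi-perimeter.
s = (6.3 + 8.8 + 3.8)/2 = 18.9/2 = 9.45
Area = √(s(s−a)(s−b)(s−c)) = √(9.45·3.15·0.65·5.65) ≈ √109.321 ≈ 10.4557
r ≈ 10.4557/9.45 ≈ 1.10642

r = 1.106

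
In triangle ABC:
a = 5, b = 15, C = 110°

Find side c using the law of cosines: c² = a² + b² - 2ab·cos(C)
c² = 5² + 15² − 2·5·15·cos(110°)
cos(110°) ≈ -0.34202
c² ≈ 25 + 225 − 150·(-0.34202) ≈ 250 + 51.303 ≈ 301.303
c ≈ √301.303 ≈ 17.3581

c = 17.36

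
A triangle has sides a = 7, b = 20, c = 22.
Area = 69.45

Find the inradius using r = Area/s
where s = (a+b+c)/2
s = (7 + 20 + 22)/2 = 49/2 = 24.5
r = Area/s = 69.45/24.5 ≈ 2.83469

r = 2.835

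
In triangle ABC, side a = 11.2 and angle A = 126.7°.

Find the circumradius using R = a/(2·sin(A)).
R = a/(2·sin(A)) = 11.2/(2·sin(126.7°))
sin(126.7°) ≈ 0.801776
R ≈ 11.2/(2·0.801776) = 11.2/1.60355 ≈ 6.9845

R = 6.984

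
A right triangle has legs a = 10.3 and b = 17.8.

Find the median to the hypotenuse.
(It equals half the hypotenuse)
Hypotenuse c = √(a² + b²) = √(106.09 + 316.84) = √422.93 ≈ 20.5653
Median to hypotenuse = c/2 ≈ 20.5653/2 ≈ 10.2826

Median = 10.28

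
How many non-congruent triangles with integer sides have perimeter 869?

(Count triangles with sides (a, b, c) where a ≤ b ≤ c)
Let a ≤ b ≤ c with a + b + c = 869. The only binding inequality is a + b > c, i.e. 869 − c > c, so c < 869/2; and c ≥ 869/3 since c is the largest side.
So 290 ≤ c ≤ 434. For each c, b runs from ⌈(869 − c)/2⌉ up to c (then a = 869 − b − c satisfies 1 ≤ a ≤ b automatically), giving c − ⌈(869 − c)/2⌉ + 1 choices.
Summing over c: 1 + 3 + 4 + 6 + … + 216 + 217  (145 terms, c = 290, …, 434) = 15841
Check (closed form: nearest integer to p²/48 for even p, (p+3)²/48 for odd p): (869+3)²/48 = 872²/48 = 760384/48 ≈ 15841.33 → 15841

15841 triangles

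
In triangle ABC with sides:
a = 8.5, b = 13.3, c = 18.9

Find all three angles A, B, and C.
Law of cosines for each angle (a² = 72.25, b² = 176.89, c² = 357.21):
cos(A) = (b² + c² − a²)/(2bc) = (176.89 + 357.21 − 72.25)/(2·13.3·18.9) = 461.85/502.74 ≈ 0.918666  ⇒  A ≈ 23.2682°
cos(B) = (a² + c² − b²)/(2ac) = (72.25 + 357.21 − 176.89)/(2·8.5·18.9) = 252.57/321.3 ≈ 0.786088  ⇒  B ≈ 38.1786°
cos(C) = (a² + b² − c²)/(2ab) = (72.25 + 176.89 − 357.21)/(2·8.5·13.3) = -108.07/226.1 ≈ -0.477974  ⇒  C ≈ 118.553°
Check: A + B + C ≈ 180°

A = 23.27°, B = 38.18°, C = 118.6°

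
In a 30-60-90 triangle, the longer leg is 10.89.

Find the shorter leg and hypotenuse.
In a 30-60-90 triangle the sides are in ratio 1 : √3 : 2, so short leg = long leg/√3 and hypotenuse = 2·(short leg).
Short leg = 10.89/√3 ≈ 10.89/1.73205 ≈ 6.28734
Hypotenuse = 2·6.28734 ≈ 12.5747

Short leg = 6.287, Hypotenuse = 12.57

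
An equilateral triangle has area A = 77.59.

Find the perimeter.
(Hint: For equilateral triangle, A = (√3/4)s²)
A = (√3/4)s²  ⇒  s² = 4A/√3 = 4·77.59/√3 = 310.36/1.73205 ≈ 179.186
s ≈ √179.186 ≈ 13.3861
Perimeter = 3s ≈ 3·13.3861 ≈ 40.1582

Perimeter = 40.16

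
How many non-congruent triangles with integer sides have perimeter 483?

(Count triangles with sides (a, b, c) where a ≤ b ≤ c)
Let a ≤ b ≤ c with a + b + c = 483. The only binding inequality is a + b > c, i.e. 483 − c > c, so c < 483/2; and c ≥ 483/3 since c is the largest side.
So 161 ≤ c ≤ 241. For each c, b runs from ⌈(483 − c)/2⌉ up to c (then a = 483 − b − c satisfies 1 ≤ a ≤ b automatically), giving c − ⌈(483 − c)/2⌉ + 1 choices.
Summing over c: 1 + 2 + 4 + 5 + … + 119 + 121  (81 terms, c = 161, …, 241) = 4921
Check (closed form: nearest integer to p²/48 for even p, (p+3)²/48 for odd p): (483+3)²/48 = 486²/48 = 236196/48 ≈ 4920.75 → 4921

4921 triangles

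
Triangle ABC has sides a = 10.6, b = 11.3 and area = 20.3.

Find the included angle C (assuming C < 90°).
Area = ½·a·b·sin(C)  ⇒  sin(C) = 2·Area/(a·b) = 2·20.3/(10.6·11.3) = 40.6/119.78 ≈ 0.338955
C = arcsin(0.338955) ≈ 19.8132° (taking the acute solution since C < 90°)

C = 19.81°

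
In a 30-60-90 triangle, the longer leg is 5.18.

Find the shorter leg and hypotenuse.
In a 30-60-90 triangle the sides are in ratio 1 : √3 : 2, so short leg = long leg/√3 and hypotenuse = 2·(short leg).
Short leg = 5.18/√3 ≈ 5.18/1.73205 ≈ 2.99067
Hypotenuse = 2·2.99067 ≈ 5.98135

Short leg = 2.991, Hypotenuse = 5.981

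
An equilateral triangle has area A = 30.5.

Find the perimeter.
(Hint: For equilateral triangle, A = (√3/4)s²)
A = (√3/4)s²  ⇒  s² = 4A/√3 = 4·30.5/√3 = 122/1.73205 ≈ 70.4367
s ≈ √70.4367 ≈ 8.39266
Perimeter = 3s ≈ 3·8.39266 ≈ 25.178

Perimeter = 25.18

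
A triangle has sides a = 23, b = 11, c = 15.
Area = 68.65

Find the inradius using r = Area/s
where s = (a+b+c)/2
s = (23 + 11 + 15)/2 = 49/2 = 24.5
r = Area/s = 68.65/24.5 ≈ 2.80204

r = 2.802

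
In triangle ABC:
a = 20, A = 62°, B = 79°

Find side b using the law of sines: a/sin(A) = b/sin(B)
a/sin(A) = b/sin(B)  ⇒  b = a·sin(B)/sin(A) = 20·sin(79°)/sin(62°)
sin(79°) ≈ 0.981627, sin(62°) ≈ 0.882948
b ≈ 20·0.981627/0.882948 ≈ 19.6325/0.882948 ≈ 22.2352

b = 22.24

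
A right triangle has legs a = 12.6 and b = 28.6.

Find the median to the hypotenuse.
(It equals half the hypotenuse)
Hypotenuse c = √(a² + b²) = √(158.76 + 817.96) = √976.72 ≈ 31.2525
Median to hypotenuse = c/2 ≈ 31.2525/2 ≈ 15.6263

Median = 15.63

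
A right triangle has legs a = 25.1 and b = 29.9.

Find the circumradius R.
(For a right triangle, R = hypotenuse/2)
Hypotenuse c = √(a² + b²) = √(630.01 + 894.01) = √1524.02 ≈ 39.0387
R = c/2 ≈ 39.0387/2 ≈ 19.5193

R = 19.52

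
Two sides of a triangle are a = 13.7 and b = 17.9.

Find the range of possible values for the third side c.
Triangle inequality: |a − b| < c < a + b
|a − b| = |13.7 − 17.9| = 4.2
a + b = 13.7 + 17.9 = 31.6

4.2 < c < 31.6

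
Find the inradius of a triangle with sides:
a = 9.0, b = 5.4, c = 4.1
r = Area/s where s is the semi-perimeter.
s = (9.0 + 5.4 + 4.1)/2 = 18.5/2 = 9.25
Area = √(s(s−a)(s−b)(s−c)) = √(9.25·0.25·3.85·5.15) ≈ √45.8511 ≈ 6.77134
r ≈ 6.77134/9.25 ≈ 0.732037

r = 0.732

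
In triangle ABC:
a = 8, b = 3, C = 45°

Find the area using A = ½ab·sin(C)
A = ½·a·b·sin(C) = ½·8·3·sin(45°)
sin(45°) ≈ 0.707107
A ≈ ½·24·0.707107 = 12·0.707107 ≈ 8.48528

Area = 8.485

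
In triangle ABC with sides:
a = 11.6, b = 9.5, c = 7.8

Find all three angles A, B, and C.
Law of cosines for each angle (a² = 134.56, b² = 90.25, c² = 60.84):
cos(A) = (b² + c² − a²)/(2bc) = (90.25 + 60.84 − 134.56)/(2·9.5·7.8) = 16.53/148.2 ≈ 0.111538  ⇒  A ≈ 83.596°
cos(B) = (a² + c² − b²)/(2ac) = (134.56 + 60.84 − 90.25)/(2·11.6·7.8) = 105.15/180.96 ≈ 0.581068  ⇒  B ≈ 54.4743°
cos(C) = (a² + b² − c²)/(2ab) = (134.56 + 90.25 − 60.84)/(2·11.6·9.5) = 163.97/220.4 ≈ 0.743966  ⇒  C ≈ 41.9297°
Check: A + B + C ≈ 180°

A = 83.6°, B = 54.47°, C = 41.93°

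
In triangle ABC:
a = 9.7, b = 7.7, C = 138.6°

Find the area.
Two sides and the included angle (SAS): A = ½·a·b·sin(C) = ½·9.7·7.7·sin(138.6°)
sin(138.6°) ≈ 0.661312
A ≈ ½·74.69·0.661312 = 37.345·0.661312 ≈ 24.6967

Area = 24.7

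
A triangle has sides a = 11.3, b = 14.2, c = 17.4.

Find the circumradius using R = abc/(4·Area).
First find the area with Heron's formula.
s = (11.3 + 14.2 + 17.4)/2 = 21.45
Area = √(s(s−a)(s−b)(s−c)) = √(21.45·10.15·7.25·4.05) ≈ √6392.73 ≈ 79.9546
abc = 11.3·14.2·17.4 = 2792.004
R = abc/(4·Area) ≈ 2792.004/(4·79.9546) = 2792.004/319.818 ≈ 8.72997

R = 8.73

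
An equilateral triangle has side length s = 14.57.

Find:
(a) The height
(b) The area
(a) The height splits the triangle into two 30-60-90 halves: h = s·√3/2 = 14.57·1.73205/2 ≈ 25.236/2 ≈ 12.618
(b) Area = (√3/4)·s² = (√3/4)·14.57² = (√3/4)·212.2849 ≈ 0.433013·212.2849 ≈ 91.9221

Height = 12.62, Area = 91.92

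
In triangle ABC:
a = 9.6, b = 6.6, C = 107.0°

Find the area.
Two sides and the included angle (SAS): A = ½·a·b·sin(C) = ½·9.6·6.6·sin(107.0°)
sin(107.0°) ≈ 0.956305
A ≈ ½·63.36·0.956305 = 31.68·0.956305 ≈ 30.2957

Area = 30.3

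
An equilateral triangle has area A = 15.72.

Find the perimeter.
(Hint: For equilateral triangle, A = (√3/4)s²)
A = (√3/4)s²  ⇒  s² = 4A/√3 = 4·15.72/√3 = 62.88/1.73205 ≈ 36.3038
s ≈ √36.3038 ≈ 6.02526
Perimeter = 3s ≈ 3·6.02526 ≈ 18.0758

Perimeter = 18.08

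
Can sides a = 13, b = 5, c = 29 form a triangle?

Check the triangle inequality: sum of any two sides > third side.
a + b vs c: 13 + 5 = 18 ≤ 29  ✗
a + c vs b: 13 + 29 = 42 > 5  ✓
b + c vs a: 5 + 29 = 34 > 13  ✓

No: 13 + 5 = 18 is not > 29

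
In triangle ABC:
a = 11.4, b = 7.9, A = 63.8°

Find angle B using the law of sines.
a/sin(A) = b/sin(B)  ⇒  sin(B) = b·sin(A)/a = 7.9·sin(63.8°)/11.4
sin(63.8°) ≈ 0.897258
sin(B) ≈ 7.9·0.897258/11.4 ≈ 7.08834/11.4 ≈ 0.621784
B = arcsin(0.621784) ≈ 38.4466°
(Since b ≤ a we need B ≤ A, so the obtuse alternative 180° − 38.4466° ≈ 141.553° is rejected.)

B = 38.45°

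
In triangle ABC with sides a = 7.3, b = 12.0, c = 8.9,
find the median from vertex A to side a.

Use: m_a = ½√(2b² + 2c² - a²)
m_a = ½√(2·12.0² + 2·8.9² − 7.3²) = ½√(2·144 + 2·79.21 − 53.29) = ½√(288 + 158.42 − 53.29) = ½√393.13
√393.13 ≈ 19.8275, so m_a ≈ 9.91375

m_a = 9.914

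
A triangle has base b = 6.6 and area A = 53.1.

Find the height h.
A = ½·b·h  ⇒  h = 2A/b = 2·53.1/6.6 = 106.2/6.6 ≈ 16.0909

h = 16.09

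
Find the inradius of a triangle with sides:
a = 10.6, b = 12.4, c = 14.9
r = Area/s where s is the semi-perimeter.
s = (10.6 + 12.4 + 14.9)/2 = 37.9/2 = 18.95
Area = √(s(s−a)(s−b)(s−c)) = √(18.95·8.35·6.55·4.05) ≈ √4197.51 ≈ 64.7882
r ≈ 64.7882/18.95 ≈ 3.4189

r = 3.419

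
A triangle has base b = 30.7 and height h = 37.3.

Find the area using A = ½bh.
A = ½·b·h = ½·30.7·37.3 = ½·1145.11 = 572.555

Area = 572.555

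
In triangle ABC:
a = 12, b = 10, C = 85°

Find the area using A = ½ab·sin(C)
A = ½·a·b·sin(C) = ½·12·10·sin(85°)
sin(85°) ≈ 0.996195
A ≈ ½·120·0.996195 = 60·0.996195 ≈ 59.7717

Area = 59.77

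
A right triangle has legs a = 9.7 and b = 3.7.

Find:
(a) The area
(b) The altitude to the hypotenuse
(a) The legs are perpendicular, so Area = ½·a·b = ½·9.7·3.7 = ½·35.89 = 17.945
(b) Hypotenuse c = √(a² + b²) = √(94.09 + 13.69) = √107.78 ≈ 10.3817
    Area = ½·c·h_c  ⇒  h_c = 2·Area/c = 35.89/10.3817 ≈ 3.45704

Area = 17.945, h_c = 3.457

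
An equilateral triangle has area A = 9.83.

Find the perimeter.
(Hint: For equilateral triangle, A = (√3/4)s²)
A = (√3/4)s²  ⇒  s² = 4A/√3 = 4·9.83/√3 = 39.32/1.73205 ≈ 22.7014
s ≈ √22.7014 ≈ 4.7646
Perimeter = 3s ≈ 3·4.7646 ≈ 14.2938

Perimeter = 14.29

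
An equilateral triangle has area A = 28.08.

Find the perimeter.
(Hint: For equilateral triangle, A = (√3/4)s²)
A = (√3/4)s²  ⇒  s² = 4A/√3 = 4·28.08/√3 = 112.32/1.73205 ≈ 64.848
s ≈ √64.848 ≈ 8.05282
Perimeter = 3s ≈ 3·8.05282 ≈ 24.1585

Perimeter = 24.16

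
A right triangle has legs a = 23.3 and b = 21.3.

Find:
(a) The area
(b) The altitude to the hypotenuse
(a) The legs are perpendicular, so Area = ½·a·b = ½·23.3·21.3 = ½·496.29 = 248.145
(b) Hypotenuse c = √(a² + b²) = √(542.89 + 453.69) = √996.58 ≈ 31.5687
    Area = ½·c·h_c  ⇒  h_c = 2·Area/c = 496.29/31.5687 ≈ 15.721

Area = 248.145, h_c = 15.72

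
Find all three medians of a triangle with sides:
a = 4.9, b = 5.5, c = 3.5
Median formula: m_a = ½√(2b² + 2c² − a²) (and cyclically). a² = 24.01, b² = 30.25, c² = 12.25.
m_a = ½√(2·30.25 + 2·12.25 − 24.01) = ½√60.99 ≈ ½·7.80961 ≈ 3.9048
m_b = ½√(2·24.01 + 2·12.25 − 30.25) = ½√42.27 ≈ ½·6.50154 ≈ 3.25077
m_c = ½√(2·24.01 + 2·30.25 − 12.25) = ½√96.27 ≈ ½·9.81173 ≈ 4.90586

m_a = 3.905, m_b = 3.251, m_c = 4.906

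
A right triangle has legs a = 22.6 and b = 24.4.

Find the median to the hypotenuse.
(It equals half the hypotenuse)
Hypotenuse c = √(a² + b²) = √(510.76 + 595.36) = √1106.12 ≈ 33.2584
Median to hypotenuse = c/2 ≈ 33.2584/2 ≈ 16.6292

Median = 16.63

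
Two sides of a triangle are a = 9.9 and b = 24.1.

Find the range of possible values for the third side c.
Triangle inequality: |a − b| < c < a + b
|a − b| = |9.9 − 24.1| = 14.2
a + b = 9.9 + 24.1 = 34

14.2 < c < 34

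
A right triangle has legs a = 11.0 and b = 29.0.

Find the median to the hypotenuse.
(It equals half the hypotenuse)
Hypotenuse c = √(a² + b²) = √(121 + 841) = √962 ≈ 31.0161
Median to hypotenuse = c/2 ≈ 31.0161/2 ≈ 15.5081

Median = 15.51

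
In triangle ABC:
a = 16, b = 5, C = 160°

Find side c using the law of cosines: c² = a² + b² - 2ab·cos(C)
c² = 16² + 5² − 2·16·5·cos(160°)
cos(160°) ≈ -0.939693
c² ≈ 256 + 25 − 160·(-0.939693) ≈ 281 + 150.351 ≈ 431.351
c ≈ √431.351 ≈ 20.769

c = 20.77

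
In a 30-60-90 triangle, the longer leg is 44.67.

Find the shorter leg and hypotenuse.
In a 30-60-90 triangle the sides are in ratio 1 : √3 : 2, so short leg = long leg/√3 and hypotenuse = 2·(short leg).
Short leg = 44.67/√3 ≈ 44.67/1.73205 ≈ 25.7902
Hypotenuse = 2·25.7902 ≈ 51.5805

Short leg = 25.79, Hypotenuse = 51.58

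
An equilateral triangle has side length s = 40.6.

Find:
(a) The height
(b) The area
(a) The height splits the triangle into two 30-60-90 halves: h = s·√3/2 = 40.6·1.73205/2 ≈ 70.3213/2 ≈ 35.1606
(b) Area = (√3/4)·s² = (√3/4)·40.6² = (√3/4)·1648.36 ≈ 0.433013·1648.36 ≈ 713.761

Height = 35.16, Area = 713.8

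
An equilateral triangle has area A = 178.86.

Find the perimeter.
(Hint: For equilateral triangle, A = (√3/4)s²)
A = (√3/4)s²  ⇒  s² = 4A/√3 = 4·178.86/√3 = 715.44/1.73205 ≈ 413.059
s ≈ √413.059 ≈ 20.3239
Perimeter = 3s ≈ 3·20.3239 ≈ 60.9716

Perimeter = 60.97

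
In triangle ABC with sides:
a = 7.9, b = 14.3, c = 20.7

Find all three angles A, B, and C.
Law of cosines for each angle (a² = 62.41, b² = 204.49, c² = 428.49):
cos(A) = (b² + c² − a²)/(2bc) = (204.49 + 428.49 − 62.41)/(2·14.3·20.7) = 570.57/592.02 ≈ 0.963768  ⇒  A ≈ 15.4705°
cos(B) = (a² + c² − b²)/(2ac) = (62.41 + 428.49 − 204.49)/(2·7.9·20.7) = 286.41/327.06 ≈ 0.875711  ⇒  B ≈ 28.8708°
cos(C) = (a² + b² − c²)/(2ab) = (62.41 + 204.49 − 428.49)/(2·7.9·14.3) = -161.59/225.94 ≈ -0.71519  ⇒  C ≈ 135.659°
Check: A + B + C ≈ 180°

A = 15.47°, B = 28.87°, C = 135.7°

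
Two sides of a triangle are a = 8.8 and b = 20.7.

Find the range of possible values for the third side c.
Triangle inequality: |a − b| < c < a + b
|a − b| = |8.8 − 20.7| = 11.9
a + b = 8.8 + 20.7 = 29.5

11.9 < c < 29.5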